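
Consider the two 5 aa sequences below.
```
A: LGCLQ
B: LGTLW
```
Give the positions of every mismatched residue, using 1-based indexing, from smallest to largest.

Scanning 1-based: 3: C/T; 5: Q/W.

3, 5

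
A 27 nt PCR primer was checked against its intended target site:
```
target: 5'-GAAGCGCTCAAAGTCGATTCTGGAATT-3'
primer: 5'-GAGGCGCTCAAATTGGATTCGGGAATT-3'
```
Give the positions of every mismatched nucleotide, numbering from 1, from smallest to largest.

Differences at position 3 (A→G), position 13 (G→T), position 15 (C→G), position 21 (T→G).

3, 13, 15, 21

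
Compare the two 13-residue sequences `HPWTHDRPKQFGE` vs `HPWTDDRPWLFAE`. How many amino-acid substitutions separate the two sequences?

4

The sequences differ at residues 5, 9, 10, 12 (1-based) — 4 in total.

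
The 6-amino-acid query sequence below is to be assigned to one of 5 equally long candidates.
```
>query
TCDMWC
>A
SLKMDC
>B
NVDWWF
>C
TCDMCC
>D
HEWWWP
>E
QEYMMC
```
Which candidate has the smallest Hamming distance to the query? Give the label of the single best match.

Hamming distances to query — A: 4; B: 4; C: 1; D: 5; E: 4.
Smallest is C with 1 mismatch.

C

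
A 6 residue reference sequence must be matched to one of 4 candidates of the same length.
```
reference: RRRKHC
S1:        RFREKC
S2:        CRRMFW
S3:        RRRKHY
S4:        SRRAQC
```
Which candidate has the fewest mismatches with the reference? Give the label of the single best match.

Hamming distances to reference — S1: 3; S2: 4; S3: 1; S4: 3.
Smallest is S3 with 1 mismatch.

S3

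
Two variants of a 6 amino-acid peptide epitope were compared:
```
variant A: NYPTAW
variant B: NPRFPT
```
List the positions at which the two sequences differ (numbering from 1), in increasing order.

Differences at position 2 (Y→P), position 3 (P→R), position 4 (T→F), position 5 (A→P), position 6 (W→T).

2, 3, 4, 5, 6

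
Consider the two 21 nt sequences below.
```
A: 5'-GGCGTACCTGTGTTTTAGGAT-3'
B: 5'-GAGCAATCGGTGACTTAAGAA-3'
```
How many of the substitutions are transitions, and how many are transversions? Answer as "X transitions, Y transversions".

4 transitions, 6 transversions

Transitions (purine↔purine or pyrimidine↔pyrimidine): 2 G→A, 7 C→T, 14 T→C, 18 G→A.
Transversions (purine↔pyrimidine): 3 C→G, 4 G→C, 5 T→A, 9 T→G, 13 T→A, 21 T→A.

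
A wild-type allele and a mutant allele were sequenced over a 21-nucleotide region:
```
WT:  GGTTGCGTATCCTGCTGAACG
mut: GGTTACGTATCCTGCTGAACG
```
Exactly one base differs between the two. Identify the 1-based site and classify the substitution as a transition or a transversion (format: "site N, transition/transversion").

site 5, transition

The sequences differ only at site 5: G→A (purine→purine), a transition.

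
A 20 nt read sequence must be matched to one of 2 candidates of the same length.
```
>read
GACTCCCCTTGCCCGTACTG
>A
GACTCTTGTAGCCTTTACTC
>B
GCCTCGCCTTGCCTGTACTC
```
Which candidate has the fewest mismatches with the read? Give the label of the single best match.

B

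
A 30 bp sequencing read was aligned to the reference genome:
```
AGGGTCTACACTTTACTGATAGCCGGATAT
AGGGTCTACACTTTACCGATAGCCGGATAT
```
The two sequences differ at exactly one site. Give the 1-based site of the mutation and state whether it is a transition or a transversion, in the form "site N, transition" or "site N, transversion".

Site 17 changes T→C. T is a pyrimidine and C is a pyrimidine, so this is a transition.

site 17, transition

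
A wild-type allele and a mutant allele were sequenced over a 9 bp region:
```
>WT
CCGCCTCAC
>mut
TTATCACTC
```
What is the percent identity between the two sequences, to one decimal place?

33.3%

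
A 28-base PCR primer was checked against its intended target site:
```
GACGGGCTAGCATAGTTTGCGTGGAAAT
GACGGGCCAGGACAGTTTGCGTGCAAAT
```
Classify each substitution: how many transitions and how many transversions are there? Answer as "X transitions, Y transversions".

2 transitions, 2 transversions

Mismatches (1-based):
position 8: T→C (pyrimidine→pyrimidine, transition)
position 11: C→G (pyrimidine→purine, transversion)
position 13: T→C (pyrimidine→pyrimidine, transition)
position 24: G→C (purine→pyrimidine, transversion)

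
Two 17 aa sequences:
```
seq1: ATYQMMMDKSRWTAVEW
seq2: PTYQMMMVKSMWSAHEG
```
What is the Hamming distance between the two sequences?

Comparing position by position, 6 residues differ: 1 (A/P), 8 (D/V), 11 (R/M), 13 (T/S), 15 (V/H), 17 (W/G).

6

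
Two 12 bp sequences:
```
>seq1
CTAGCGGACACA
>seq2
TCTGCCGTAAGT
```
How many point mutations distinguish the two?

Comparing position by position, 8 positions differ: 1 (C/T), 2 (T/C), 3 (A/T), 6 (G/C), 8 (A/T), 9 (C/A), 11 (C/G), 12 (A/T).

8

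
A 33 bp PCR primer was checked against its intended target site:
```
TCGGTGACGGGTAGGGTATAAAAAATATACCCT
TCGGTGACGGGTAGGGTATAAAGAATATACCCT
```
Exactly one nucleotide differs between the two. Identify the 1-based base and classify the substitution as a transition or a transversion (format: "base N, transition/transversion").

base 23, transition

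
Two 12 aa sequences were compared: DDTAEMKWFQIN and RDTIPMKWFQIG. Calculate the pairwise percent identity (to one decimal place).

4 positions differ (1, 4, 5, 12), so 8 of 12 match: 8/12 = 66.67%.

66.7%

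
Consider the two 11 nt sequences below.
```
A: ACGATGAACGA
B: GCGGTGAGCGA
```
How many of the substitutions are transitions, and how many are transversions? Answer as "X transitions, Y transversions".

3 transitions, 0 transversions

Mismatches (1-based):
position 1: A→G (purine→purine, transition)
position 4: A→G (purine→purine, transition)
position 8: A→G (purine→purine, transition)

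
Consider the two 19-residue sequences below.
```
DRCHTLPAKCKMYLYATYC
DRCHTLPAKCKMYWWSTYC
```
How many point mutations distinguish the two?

3

The sequences differ at positions 14, 15, 16 (1-based) — 3 in total.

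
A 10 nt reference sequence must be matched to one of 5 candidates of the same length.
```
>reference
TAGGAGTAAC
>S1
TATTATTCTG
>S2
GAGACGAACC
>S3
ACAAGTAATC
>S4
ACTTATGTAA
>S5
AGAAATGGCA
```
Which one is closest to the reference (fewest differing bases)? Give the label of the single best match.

Hamming distances to reference — S1: 6; S2: 5; S3: 8; S4: 8; S5: 9.
Smallest is S2 with 5 mismatches.

S2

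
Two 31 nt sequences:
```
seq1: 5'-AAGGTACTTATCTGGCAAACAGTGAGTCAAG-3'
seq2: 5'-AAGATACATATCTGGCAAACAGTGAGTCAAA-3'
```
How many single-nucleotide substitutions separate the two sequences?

3

Comparing position by position, 3 sites differ: 4 (G/A), 8 (T/A), 31 (G/A).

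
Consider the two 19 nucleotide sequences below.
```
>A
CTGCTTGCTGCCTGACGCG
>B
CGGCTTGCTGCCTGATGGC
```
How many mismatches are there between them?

Comparing position by position, 4 bases differ: 2 (T/G), 16 (C/T), 18 (C/G), 19 (G/C).

4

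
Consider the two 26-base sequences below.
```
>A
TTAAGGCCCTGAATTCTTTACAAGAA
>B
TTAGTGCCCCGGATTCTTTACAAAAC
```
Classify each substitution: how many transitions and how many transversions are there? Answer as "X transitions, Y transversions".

4 transitions, 2 transversions

Mismatches (1-based):
base 4: A→G (purine→purine, transition)
base 5: G→T (purine→pyrimidine, transversion)
base 10: T→C (pyrimidine→pyrimidine, transition)
base 12: A→G (purine→purine, transition)
base 24: G→A (purine→purine, transition)
base 26: A→C (purine→pyrimidine, transversion)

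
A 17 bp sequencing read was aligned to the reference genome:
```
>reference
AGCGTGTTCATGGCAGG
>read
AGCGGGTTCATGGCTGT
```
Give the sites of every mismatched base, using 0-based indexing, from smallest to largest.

4, 14, 16

Scanning 0-based: 4: T/G; 14: A/T; 16: G/T.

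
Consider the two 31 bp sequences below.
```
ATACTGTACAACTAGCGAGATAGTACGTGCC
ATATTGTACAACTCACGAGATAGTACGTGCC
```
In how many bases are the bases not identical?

3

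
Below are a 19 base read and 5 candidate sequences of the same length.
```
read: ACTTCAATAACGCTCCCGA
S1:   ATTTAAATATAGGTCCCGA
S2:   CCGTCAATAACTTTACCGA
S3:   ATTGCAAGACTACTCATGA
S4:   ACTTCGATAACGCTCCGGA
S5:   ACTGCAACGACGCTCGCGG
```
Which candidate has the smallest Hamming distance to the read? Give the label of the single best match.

S4

Hamming distances to read — S1: 5; S2: 5; S3: 8; S4: 2; S5: 5.
Smallest is S4 with 2 mismatches.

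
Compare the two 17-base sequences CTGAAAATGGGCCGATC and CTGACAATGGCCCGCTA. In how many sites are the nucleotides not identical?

4

Comparing position by position, 4 sites differ: 5 (A/C), 11 (G/C), 15 (A/C), 17 (C/A).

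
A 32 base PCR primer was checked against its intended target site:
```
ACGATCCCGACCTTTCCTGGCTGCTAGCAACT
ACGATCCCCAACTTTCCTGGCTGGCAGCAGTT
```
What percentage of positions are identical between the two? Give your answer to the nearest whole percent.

81%

Mismatches at positions 9, 11, 24, 25, 30, 31 (1-based): 6 of 32.
Identical positions: 26/32 = 81.25% → 81%.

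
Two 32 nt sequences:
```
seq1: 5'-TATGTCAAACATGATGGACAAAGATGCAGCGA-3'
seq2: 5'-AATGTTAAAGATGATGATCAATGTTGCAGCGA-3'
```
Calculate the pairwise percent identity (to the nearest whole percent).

78%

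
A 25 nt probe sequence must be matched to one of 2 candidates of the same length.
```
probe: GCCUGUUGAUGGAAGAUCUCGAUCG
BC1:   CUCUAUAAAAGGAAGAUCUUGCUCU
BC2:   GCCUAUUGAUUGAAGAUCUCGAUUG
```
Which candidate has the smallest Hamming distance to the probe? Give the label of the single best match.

BC2

BC1 differs at 9 bases; BC2 differs at 3 bases. The closest is BC2.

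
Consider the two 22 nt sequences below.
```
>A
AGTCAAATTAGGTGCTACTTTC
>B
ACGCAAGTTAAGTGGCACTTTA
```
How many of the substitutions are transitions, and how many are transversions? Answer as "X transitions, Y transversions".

Mismatches (1-based):
site 2: G→C (purine→pyrimidine, transversion)
site 3: T→G (pyrimidine→purine, transversion)
site 7: A→G (purine→purine, transition)
site 11: G→A (purine→purine, transition)
site 15: C→G (pyrimidine→purine, transversion)
site 16: T→C (pyrimidine→pyrimidine, transition)
site 22: C→A (pyrimidine→purine, transversion)

3 transitions, 4 transversions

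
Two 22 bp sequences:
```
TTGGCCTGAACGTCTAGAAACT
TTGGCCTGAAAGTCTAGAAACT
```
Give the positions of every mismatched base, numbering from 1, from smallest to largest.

Differences at position 11 (C→A).

11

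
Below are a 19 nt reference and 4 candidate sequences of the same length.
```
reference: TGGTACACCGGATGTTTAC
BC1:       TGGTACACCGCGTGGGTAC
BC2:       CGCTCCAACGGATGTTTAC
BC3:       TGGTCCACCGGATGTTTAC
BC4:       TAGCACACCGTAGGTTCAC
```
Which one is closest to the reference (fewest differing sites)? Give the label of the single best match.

Hamming distances to reference — BC1: 4; BC2: 4; BC3: 1; BC4: 5.
Smallest is BC3 with 1 mismatch.

BC3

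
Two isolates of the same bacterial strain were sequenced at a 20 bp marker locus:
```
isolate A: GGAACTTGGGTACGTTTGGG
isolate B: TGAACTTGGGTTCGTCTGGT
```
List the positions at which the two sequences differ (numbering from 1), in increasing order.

Scanning 1-based: 1: G/T; 12: A/T; 16: T/C; 20: G/T.

1, 12, 16, 20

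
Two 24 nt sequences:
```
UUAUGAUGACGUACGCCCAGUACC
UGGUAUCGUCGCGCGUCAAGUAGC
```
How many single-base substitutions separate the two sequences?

11

Comparing position by position, 11 sites differ: 2 (U/G), 3 (A/G), 5 (G/A), 6 (A/U), 7 (U/C), 9 (A/U), 12 (U/C), 13 (A/G), 16 (C/U), 18 (C/A), 23 (C/G).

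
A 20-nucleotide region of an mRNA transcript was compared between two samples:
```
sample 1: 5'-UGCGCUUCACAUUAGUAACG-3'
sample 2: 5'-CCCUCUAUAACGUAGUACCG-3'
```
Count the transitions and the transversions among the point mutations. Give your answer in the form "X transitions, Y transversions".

2 transitions, 7 transversions

Mismatches (1-based):
position 1: U→C (pyrimidine→pyrimidine, transition)
position 2: G→C (purine→pyrimidine, transversion)
position 4: G→U (purine→pyrimidine, transversion)
position 7: U→A (pyrimidine→purine, transversion)
position 8: C→U (pyrimidine→pyrimidine, transition)
position 10: C→A (pyrimidine→purine, transversion)
position 11: A→C (purine→pyrimidine, transversion)
position 12: U→G (pyrimidine→purine, transversion)
position 18: A→C (purine→pyrimidine, transversion)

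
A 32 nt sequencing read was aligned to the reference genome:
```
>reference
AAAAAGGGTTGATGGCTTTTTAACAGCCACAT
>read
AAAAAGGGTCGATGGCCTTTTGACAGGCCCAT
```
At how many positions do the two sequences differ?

5

Comparing position by position, 5 positions differ: 10 (T/C), 17 (T/C), 22 (A/G), 27 (C/G), 29 (A/C).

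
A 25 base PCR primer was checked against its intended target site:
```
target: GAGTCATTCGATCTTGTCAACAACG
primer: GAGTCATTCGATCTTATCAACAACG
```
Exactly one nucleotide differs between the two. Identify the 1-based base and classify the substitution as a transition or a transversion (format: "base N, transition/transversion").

base 16, transition

The sequences differ only at base 16: G→A (purine→purine), a transition.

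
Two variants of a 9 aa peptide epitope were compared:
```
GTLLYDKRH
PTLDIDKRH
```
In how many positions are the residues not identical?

3

Mismatches (1-based): position 1: G→P; position 4: L→D; position 5: Y→I.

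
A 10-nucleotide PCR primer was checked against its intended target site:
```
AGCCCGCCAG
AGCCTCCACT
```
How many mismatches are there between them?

5

The sequences differ at bases 5, 6, 8, 9, 10 (1-based) — 5 in total.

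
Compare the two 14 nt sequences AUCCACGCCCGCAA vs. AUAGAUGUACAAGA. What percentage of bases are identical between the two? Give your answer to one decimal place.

42.9%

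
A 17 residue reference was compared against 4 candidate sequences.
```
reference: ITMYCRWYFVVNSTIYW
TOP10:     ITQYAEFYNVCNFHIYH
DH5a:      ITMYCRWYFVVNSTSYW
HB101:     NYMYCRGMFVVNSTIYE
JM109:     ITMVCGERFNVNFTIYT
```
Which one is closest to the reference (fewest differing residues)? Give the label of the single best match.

Hamming distances to reference — TOP10: 9; DH5a: 1; HB101: 5; JM109: 7.
Smallest is DH5a with 1 mismatch.

DH5a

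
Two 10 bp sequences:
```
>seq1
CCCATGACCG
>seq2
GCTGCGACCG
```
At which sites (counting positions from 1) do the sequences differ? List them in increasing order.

Differences at site 1 (C→G), site 3 (C→T), site 4 (A→G), site 5 (T→C).

1, 3, 4, 5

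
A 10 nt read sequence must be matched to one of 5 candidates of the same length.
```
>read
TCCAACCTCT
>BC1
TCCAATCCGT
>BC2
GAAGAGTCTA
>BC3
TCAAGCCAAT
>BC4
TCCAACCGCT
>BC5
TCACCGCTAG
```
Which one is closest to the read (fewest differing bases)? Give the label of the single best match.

BC4

BC1 differs at 3 bases; BC2 differs at 9 bases; BC3 differs at 4 bases; BC4 differs at 1 base; BC5 differs at 6 bases. The closest is BC4.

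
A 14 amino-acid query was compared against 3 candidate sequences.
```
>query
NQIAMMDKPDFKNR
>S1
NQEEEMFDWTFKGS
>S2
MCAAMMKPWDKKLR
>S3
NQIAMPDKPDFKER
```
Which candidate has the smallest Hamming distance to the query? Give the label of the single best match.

Hamming distances to query — S1: 9; S2: 8; S3: 2.
Smallest is S3 with 2 mismatches.

S3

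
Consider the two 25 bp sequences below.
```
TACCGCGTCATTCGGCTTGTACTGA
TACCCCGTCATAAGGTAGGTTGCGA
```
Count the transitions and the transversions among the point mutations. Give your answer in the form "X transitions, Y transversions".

2 transitions, 7 transversions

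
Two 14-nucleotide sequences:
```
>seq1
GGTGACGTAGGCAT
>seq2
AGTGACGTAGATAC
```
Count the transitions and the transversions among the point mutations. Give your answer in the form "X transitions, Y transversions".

4 transitions, 0 transversions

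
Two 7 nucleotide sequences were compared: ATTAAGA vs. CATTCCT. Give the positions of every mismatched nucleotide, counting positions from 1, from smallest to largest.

1, 2, 4, 5, 6, 7

Scanning 1-based: 1: A/C; 2: T/A; 4: A/T; 5: A/C; 6: G/C; 7: A/T.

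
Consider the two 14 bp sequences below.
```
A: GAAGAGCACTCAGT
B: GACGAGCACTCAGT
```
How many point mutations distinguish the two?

1

The sequences differ at bases 3 (1-based) — 1 in total.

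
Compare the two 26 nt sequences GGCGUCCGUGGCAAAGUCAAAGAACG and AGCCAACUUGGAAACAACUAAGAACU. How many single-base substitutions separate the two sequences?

Comparing position by position, 11 positions differ: 1 (G/A), 4 (G/C), 5 (U/A), 6 (C/A), 8 (G/U), 12 (C/A), 15 (A/C), 16 (G/A), 17 (U/A), 19 (A/U), 26 (G/U).

11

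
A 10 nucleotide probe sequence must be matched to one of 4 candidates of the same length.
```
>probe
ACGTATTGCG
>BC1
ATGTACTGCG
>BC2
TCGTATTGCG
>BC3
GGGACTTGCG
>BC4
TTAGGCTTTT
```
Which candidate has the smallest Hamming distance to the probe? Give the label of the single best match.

BC2

BC1 differs at 2 bases; BC2 differs at 1 base; BC3 differs at 4 bases; BC4 differs at 9 bases. The closest is BC2.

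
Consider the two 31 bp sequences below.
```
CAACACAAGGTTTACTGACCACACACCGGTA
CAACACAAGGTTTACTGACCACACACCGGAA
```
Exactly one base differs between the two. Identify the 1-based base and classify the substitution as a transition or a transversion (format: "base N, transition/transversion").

base 30, transversion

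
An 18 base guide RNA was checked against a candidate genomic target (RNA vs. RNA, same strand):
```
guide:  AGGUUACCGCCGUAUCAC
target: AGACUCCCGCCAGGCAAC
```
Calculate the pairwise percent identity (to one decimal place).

8 positions differ (3, 4, 6, 12, 13, 14, 15, 16), so 10 of 18 match: 10/18 = 55.56%.

55.6%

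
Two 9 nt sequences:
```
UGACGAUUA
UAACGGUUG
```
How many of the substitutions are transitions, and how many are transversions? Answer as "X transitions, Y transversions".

Transitions (purine↔purine or pyrimidine↔pyrimidine): 2 G→A, 6 A→G, 9 A→G.
Transversions (purine↔pyrimidine): none.

3 transitions, 0 transversions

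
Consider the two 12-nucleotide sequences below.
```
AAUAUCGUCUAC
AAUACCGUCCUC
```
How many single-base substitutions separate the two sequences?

3

The sequences differ at positions 5, 10, 11 (1-based) — 3 in total.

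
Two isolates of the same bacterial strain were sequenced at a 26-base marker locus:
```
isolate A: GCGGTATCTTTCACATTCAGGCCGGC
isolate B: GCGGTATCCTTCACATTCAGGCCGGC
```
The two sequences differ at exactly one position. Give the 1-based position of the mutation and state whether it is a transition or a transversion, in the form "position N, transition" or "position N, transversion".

position 9, transition

The sequences differ only at position 9: T→C (pyrimidine→pyrimidine), a transition.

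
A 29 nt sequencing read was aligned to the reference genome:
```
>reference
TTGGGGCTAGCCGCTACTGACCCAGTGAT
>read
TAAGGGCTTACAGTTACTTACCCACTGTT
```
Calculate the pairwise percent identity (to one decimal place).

Mismatches at positions 2, 3, 9, 10, 12, 14, 19, 25, 28 (1-based): 9 of 29.
Identical positions: 20/29 = 68.97% → 69.0%.

69.0%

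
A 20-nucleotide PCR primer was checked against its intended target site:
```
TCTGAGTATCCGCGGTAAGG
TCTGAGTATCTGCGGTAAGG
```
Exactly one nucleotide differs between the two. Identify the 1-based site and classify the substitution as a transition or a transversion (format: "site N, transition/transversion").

site 11, transition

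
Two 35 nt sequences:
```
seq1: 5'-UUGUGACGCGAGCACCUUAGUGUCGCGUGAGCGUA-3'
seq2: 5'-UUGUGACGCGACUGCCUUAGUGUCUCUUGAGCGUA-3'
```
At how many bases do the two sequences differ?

Mismatches (1-based): base 12: G→C; base 13: C→U; base 14: A→G; base 25: G→U; base 27: G→U.

5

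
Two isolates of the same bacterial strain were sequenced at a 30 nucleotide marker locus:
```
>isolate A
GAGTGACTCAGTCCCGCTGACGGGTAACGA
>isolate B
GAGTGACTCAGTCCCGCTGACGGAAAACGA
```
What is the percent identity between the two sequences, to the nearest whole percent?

93%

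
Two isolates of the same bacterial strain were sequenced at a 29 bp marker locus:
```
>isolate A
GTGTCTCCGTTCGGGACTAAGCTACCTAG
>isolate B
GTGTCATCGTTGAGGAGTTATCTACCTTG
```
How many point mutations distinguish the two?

The sequences differ at sites 6, 7, 12, 13, 17, 19, 21, 28 (1-based) — 8 in total.

8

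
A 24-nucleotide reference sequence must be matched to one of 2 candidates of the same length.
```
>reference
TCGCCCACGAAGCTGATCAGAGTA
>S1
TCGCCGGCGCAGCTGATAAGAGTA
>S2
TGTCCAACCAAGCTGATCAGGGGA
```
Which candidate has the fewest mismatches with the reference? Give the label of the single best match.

S1

Hamming distances to reference — S1: 4; S2: 6.
Smallest is S1 with 4 mismatches.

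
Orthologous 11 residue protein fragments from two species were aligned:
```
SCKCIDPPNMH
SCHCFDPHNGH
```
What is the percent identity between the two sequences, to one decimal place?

63.6%

4 positions differ (3, 5, 8, 10), so 7 of 11 match: 7/11 = 63.64%.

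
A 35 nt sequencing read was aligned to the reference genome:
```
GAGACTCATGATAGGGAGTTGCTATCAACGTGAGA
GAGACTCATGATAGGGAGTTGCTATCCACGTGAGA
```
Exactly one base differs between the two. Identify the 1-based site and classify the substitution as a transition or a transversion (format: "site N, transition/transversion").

site 27, transversion

The sequences differ only at site 27: A→C (purine→pyrimidine), a transversion.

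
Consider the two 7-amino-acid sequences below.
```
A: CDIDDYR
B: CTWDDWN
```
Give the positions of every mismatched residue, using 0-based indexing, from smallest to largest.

Scanning 0-based: 1: D/T; 2: I/W; 5: Y/W; 6: R/N.

1, 2, 5, 6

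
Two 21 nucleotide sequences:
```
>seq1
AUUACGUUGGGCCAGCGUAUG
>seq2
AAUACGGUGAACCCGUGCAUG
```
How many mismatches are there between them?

7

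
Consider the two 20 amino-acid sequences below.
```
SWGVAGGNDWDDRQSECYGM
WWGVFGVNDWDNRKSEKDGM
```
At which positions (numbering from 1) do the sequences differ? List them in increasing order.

Scanning 1-based: 1: S/W; 5: A/F; 7: G/V; 12: D/N; 14: Q/K; 17: C/K; 18: Y/D.

1, 5, 7, 12, 14, 17, 18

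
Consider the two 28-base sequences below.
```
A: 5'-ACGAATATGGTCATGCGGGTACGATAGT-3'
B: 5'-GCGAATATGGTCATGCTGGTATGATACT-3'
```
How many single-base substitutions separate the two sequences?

4

The sequences differ at positions 1, 17, 22, 27 (1-based) — 4 in total.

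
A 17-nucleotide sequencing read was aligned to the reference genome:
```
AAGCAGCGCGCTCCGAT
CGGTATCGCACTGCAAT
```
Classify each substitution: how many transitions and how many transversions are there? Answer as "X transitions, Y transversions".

Mismatches (1-based):
site 1: A→C (purine→pyrimidine, transversion)
site 2: A→G (purine→purine, transition)
site 4: C→T (pyrimidine→pyrimidine, transition)
site 6: G→T (purine→pyrimidine, transversion)
site 10: G→A (purine→purine, transition)
site 13: C→G (pyrimidine→purine, transversion)
site 15: G→A (purine→purine, transition)

4 transitions, 3 transversions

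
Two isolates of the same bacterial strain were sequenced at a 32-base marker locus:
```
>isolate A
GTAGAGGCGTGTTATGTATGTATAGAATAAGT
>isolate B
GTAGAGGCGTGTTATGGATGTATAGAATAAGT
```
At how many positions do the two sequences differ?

Mismatches (1-based): position 17: T→G.

1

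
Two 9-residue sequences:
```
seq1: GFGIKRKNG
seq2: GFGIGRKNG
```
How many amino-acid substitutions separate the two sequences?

The sequences differ at residues 5 (1-based) — 1 in total.

1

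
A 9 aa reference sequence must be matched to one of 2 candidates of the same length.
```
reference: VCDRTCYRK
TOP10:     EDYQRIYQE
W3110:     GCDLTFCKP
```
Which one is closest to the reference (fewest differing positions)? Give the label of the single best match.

TOP10 differs at 8 positions; W3110 differs at 6 positions. The closest is W3110.

W3110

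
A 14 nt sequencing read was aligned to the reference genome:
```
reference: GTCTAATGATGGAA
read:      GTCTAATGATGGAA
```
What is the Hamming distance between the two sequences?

No positions differ; the sequences are identical.

0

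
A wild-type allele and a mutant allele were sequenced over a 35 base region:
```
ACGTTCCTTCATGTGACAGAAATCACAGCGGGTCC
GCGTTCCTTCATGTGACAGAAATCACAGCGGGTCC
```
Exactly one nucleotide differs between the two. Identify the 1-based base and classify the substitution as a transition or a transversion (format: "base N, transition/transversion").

base 1, transition

Base 1 changes A→G. A is a purine and G is a purine, so this is a transition.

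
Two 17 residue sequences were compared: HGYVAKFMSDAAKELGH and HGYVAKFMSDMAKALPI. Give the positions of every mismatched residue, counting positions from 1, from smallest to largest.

11, 14, 16, 17

Differences at position 11 (A→M), position 14 (E→A), position 16 (G→P), position 17 (H→I).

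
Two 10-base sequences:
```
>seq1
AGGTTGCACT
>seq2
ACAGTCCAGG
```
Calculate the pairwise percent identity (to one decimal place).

40.0%

6 positions differ (2, 3, 4, 6, 9, 10), so 4 of 10 match: 4/10 = 40%.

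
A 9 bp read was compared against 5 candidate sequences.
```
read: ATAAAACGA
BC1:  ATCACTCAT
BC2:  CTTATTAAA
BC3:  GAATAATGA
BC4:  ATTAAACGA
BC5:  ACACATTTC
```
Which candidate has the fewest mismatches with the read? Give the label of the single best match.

BC4

BC1 differs at 5 sites; BC2 differs at 6 sites; BC3 differs at 4 sites; BC4 differs at 1 site; BC5 differs at 6 sites. The closest is BC4.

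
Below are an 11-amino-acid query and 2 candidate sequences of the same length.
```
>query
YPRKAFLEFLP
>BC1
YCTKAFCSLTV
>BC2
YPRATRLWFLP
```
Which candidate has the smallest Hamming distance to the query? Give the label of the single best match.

BC2

BC1 differs at 7 positions; BC2 differs at 4 positions. The closest is BC2.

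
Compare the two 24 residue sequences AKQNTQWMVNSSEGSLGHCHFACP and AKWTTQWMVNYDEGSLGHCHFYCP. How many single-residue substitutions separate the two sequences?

Mismatches (1-based): position 3: Q→W; position 4: N→T; position 11: S→Y; position 12: S→D; position 22: A→Y.

5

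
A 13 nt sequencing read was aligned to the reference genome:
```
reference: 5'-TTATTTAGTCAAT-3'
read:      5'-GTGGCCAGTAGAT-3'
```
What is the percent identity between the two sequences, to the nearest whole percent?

Mismatches at positions 1, 3, 4, 5, 6, 10, 11 (1-based): 7 of 13.
Identical positions: 6/13 = 46.15% → 46%.

46%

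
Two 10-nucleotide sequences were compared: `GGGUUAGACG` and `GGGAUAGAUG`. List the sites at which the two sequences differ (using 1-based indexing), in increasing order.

4, 9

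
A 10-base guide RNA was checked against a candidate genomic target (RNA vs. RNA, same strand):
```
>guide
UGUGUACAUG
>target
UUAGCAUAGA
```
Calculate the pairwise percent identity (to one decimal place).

40.0%

Mismatches at positions 2, 3, 5, 7, 9, 10 (1-based): 6 of 10.
Identical positions: 4/10 = 40% → 40.0%.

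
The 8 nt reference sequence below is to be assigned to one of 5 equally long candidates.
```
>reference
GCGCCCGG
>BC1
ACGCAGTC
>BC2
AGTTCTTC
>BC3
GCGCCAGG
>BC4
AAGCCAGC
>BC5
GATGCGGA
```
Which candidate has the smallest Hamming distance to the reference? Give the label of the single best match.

BC1 differs at 5 bases; BC2 differs at 7 bases; BC3 differs at 1 base; BC4 differs at 4 bases; BC5 differs at 5 bases. The closest is BC3.

BC3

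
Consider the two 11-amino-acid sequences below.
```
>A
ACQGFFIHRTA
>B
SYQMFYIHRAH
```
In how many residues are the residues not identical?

Comparing position by position, 6 residues differ: 1 (A/S), 2 (C/Y), 4 (G/M), 6 (F/Y), 10 (T/A), 11 (A/H).

6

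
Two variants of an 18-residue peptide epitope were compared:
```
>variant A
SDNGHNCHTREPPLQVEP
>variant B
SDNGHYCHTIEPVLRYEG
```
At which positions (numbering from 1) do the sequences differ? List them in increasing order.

6, 10, 13, 15, 16, 18

Differences at position 6 (N→Y), position 10 (R→I), position 13 (P→V), position 15 (Q→R), position 16 (V→Y), position 18 (P→G).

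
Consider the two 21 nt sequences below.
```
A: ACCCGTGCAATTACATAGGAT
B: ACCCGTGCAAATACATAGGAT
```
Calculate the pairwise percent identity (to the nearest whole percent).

95%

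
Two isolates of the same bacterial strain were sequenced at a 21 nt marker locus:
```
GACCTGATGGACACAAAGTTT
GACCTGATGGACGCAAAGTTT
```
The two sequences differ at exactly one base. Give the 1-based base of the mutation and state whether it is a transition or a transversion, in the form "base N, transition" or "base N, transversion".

Base 13 changes A→G. A is a purine and G is a purine, so this is a transition.

base 13, transition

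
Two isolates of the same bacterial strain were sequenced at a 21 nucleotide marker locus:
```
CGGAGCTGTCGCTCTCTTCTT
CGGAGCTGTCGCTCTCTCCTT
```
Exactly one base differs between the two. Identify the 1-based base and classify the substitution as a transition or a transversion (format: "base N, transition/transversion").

Base 18 changes T→C. T is a pyrimidine and C is a pyrimidine, so this is a transition.

base 18, transition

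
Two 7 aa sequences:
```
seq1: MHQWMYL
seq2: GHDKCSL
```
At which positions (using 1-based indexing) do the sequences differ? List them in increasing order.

1, 3, 4, 5, 6

Differences at position 1 (M→G), position 3 (Q→D), position 4 (W→K), position 5 (M→C), position 6 (Y→S).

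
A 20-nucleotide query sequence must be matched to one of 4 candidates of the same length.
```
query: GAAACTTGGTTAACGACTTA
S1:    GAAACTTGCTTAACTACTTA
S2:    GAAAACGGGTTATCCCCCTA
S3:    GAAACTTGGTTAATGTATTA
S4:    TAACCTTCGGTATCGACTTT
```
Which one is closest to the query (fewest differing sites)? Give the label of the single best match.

S1 differs at 2 sites; S2 differs at 7 sites; S3 differs at 3 sites; S4 differs at 6 sites. The closest is S1.

S1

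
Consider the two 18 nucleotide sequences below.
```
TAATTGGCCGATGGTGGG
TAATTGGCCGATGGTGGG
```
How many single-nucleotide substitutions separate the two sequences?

No positions differ; the sequences are identical.

0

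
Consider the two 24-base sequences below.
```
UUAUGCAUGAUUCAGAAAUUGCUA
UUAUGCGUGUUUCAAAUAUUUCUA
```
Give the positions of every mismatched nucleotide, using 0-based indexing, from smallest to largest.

6, 9, 14, 16, 20

Differences at position 6 (A→G), position 9 (A→U), position 14 (G→A), position 16 (A→U), position 20 (G→U).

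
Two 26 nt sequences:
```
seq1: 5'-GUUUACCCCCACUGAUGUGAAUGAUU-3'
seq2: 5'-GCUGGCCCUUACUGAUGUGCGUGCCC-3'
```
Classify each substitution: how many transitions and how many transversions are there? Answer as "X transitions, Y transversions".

7 transitions, 3 transversions

Mismatches (1-based):
site 2: U→C (pyrimidine→pyrimidine, transition)
site 4: U→G (pyrimidine→purine, transversion)
site 5: A→G (purine→purine, transition)
site 9: C→U (pyrimidine→pyrimidine, transition)
site 10: C→U (pyrimidine→pyrimidine, transition)
site 20: A→C (purine→pyrimidine, transversion)
site 21: A→G (purine→purine, transition)
site 24: A→C (purine→pyrimidine, transversion)
site 25: U→C (pyrimidine→pyrimidine, transition)
site 26: U→C (pyrimidine→pyrimidine, transition)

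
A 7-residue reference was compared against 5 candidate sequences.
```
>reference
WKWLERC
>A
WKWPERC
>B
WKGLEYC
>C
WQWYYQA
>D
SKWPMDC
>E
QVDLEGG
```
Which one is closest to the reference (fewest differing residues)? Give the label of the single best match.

A

Hamming distances to reference — A: 1; B: 2; C: 5; D: 4; E: 5.
Smallest is A with 1 mismatch.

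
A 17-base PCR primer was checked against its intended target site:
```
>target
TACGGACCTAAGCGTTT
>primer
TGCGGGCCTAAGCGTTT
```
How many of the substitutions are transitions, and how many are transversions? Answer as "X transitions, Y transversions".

2 transitions, 0 transversions

Transitions (purine↔purine or pyrimidine↔pyrimidine): 2 A→G, 6 A→G.
Transversions (purine↔pyrimidine): none.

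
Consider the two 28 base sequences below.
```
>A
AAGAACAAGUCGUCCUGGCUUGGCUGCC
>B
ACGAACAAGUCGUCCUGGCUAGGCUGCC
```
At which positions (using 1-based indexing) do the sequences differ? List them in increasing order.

Scanning 1-based: 2: A/C; 21: U/A.

2, 21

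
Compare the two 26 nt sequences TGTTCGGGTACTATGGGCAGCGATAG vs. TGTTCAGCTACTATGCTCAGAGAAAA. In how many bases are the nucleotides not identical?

The sequences differ at bases 6, 8, 16, 17, 21, 24, 26 (1-based) — 7 in total.

7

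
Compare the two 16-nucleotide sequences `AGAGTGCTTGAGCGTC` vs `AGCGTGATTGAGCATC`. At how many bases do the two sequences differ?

3

Mismatches (1-based): base 3: A→C; base 7: C→A; base 14: G→A.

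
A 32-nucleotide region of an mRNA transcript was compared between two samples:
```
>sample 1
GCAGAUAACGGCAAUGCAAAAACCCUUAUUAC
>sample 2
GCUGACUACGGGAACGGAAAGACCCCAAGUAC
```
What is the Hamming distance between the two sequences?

The sequences differ at positions 3, 6, 7, 12, 15, 17, 21, 26, 27, 29 (1-based) — 10 in total.

10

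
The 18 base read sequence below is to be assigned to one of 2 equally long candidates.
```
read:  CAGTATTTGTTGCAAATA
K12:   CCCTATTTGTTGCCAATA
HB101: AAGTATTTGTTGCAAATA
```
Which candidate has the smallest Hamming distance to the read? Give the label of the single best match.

HB101

K12 differs at 3 sites; HB101 differs at 1 site. The closest is HB101.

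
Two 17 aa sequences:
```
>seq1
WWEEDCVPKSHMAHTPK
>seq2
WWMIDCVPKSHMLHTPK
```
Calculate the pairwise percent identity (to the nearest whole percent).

82%

3 positions differ (3, 4, 13), so 14 of 17 match: 14/17 = 82.35%.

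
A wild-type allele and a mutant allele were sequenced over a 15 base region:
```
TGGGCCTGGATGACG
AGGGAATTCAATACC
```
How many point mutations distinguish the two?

8

Comparing position by position, 8 positions differ: 1 (T/A), 5 (C/A), 6 (C/A), 8 (G/T), 9 (G/C), 11 (T/A), 12 (G/T), 15 (G/C).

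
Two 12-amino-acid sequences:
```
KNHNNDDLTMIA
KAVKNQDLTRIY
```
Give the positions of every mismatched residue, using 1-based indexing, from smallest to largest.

2, 3, 4, 6, 10, 12

Scanning 1-based: 2: N/A; 3: H/V; 4: N/K; 6: D/Q; 10: M/R; 12: A/Y.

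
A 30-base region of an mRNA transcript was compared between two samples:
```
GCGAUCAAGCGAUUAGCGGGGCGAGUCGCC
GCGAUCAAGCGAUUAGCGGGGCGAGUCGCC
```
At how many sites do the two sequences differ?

The two sequences are identical at every position.

0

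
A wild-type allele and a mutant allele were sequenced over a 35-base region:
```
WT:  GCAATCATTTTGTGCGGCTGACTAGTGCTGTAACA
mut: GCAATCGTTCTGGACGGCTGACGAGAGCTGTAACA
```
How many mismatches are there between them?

The sequences differ at sites 7, 10, 13, 14, 23, 26 (1-based) — 6 in total.

6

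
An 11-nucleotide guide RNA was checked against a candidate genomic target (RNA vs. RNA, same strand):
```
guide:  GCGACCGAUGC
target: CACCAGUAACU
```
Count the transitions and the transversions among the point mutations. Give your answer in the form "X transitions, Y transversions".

1 transition, 9 transversions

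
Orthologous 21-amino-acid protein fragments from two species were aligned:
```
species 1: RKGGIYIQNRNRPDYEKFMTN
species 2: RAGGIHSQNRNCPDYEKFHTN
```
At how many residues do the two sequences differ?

5

Mismatches (1-based): residue 2: K→A; residue 6: Y→H; residue 7: I→S; residue 12: R→C; residue 19: M→H.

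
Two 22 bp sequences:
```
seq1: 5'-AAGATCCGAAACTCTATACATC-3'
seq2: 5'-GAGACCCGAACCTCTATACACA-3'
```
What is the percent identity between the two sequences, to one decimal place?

77.3%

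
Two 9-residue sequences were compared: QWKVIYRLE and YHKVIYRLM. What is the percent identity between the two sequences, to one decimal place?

66.7%

3 positions differ (1, 2, 9), so 6 of 9 match: 6/9 = 66.67%.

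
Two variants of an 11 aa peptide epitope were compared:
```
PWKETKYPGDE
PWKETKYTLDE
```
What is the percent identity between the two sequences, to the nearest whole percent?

82%

2 positions differ (8, 9), so 9 of 11 match: 9/11 = 81.82%.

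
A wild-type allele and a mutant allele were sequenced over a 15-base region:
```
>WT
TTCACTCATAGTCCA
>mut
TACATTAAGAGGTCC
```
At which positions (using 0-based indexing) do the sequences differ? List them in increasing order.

1, 4, 6, 8, 11, 12, 14

Scanning 0-based: 1: T/A; 4: C/T; 6: C/A; 8: T/G; 11: T/G; 12: C/T; 14: A/C.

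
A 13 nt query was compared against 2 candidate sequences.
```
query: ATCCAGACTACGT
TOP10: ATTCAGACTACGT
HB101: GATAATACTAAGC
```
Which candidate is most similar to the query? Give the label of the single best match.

TOP10

TOP10 differs at 1 site; HB101 differs at 7 sites. The closest is TOP10.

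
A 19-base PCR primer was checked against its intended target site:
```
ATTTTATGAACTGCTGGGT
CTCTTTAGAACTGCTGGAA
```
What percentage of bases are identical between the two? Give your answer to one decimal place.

Mismatches at positions 1, 3, 6, 7, 18, 19 (1-based): 6 of 19.
Identical positions: 13/19 = 68.42% → 68.4%.

68.4%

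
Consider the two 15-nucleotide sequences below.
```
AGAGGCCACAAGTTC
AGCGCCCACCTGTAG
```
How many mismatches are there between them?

6

The sequences differ at bases 3, 5, 10, 11, 14, 15 (1-based) — 6 in total.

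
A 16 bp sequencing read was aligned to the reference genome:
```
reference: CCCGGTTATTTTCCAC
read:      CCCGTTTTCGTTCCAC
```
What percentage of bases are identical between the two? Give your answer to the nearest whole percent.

75%

4 positions differ (5, 8, 9, 10), so 12 of 16 match: 12/16 = 75%.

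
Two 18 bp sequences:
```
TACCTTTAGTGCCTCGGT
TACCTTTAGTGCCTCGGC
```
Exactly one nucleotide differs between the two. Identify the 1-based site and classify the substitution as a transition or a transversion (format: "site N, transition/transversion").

site 18, transition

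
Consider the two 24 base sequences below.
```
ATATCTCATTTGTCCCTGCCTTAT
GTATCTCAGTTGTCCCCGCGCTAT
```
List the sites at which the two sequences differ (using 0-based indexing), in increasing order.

0, 8, 16, 19, 20

Differences at site 0 (A→G), site 8 (T→G), site 16 (T→C), site 19 (C→G), site 20 (T→C).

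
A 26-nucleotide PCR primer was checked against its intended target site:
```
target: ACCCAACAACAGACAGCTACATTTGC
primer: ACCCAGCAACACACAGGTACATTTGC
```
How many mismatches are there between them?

3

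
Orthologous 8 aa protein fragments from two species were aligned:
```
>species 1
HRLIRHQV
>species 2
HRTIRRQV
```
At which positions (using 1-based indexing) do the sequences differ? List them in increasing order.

3, 6

Scanning 1-based: 3: L/T; 6: H/R.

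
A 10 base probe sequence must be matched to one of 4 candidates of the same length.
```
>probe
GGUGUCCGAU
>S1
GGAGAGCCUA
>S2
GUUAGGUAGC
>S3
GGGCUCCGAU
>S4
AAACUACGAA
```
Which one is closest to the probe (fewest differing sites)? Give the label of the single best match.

S3

Hamming distances to probe — S1: 6; S2: 8; S3: 2; S4: 6.
Smallest is S3 with 2 mismatches.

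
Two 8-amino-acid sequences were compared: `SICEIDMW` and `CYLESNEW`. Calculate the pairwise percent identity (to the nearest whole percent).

Mismatches at positions 1, 2, 3, 5, 6, 7 (1-based): 6 of 8.
Identical positions: 2/8 = 25% → 25%.

25%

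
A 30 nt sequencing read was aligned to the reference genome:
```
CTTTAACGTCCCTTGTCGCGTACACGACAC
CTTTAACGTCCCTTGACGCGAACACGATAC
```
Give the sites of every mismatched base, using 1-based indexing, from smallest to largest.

Scanning 1-based: 16: T/A; 21: T/A; 28: C/T.

16, 21, 28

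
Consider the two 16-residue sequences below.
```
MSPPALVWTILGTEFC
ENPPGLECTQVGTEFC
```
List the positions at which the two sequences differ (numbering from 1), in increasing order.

1, 2, 5, 7, 8, 10, 11

Scanning 1-based: 1: M/E; 2: S/N; 5: A/G; 7: V/E; 8: W/C; 10: I/Q; 11: L/V.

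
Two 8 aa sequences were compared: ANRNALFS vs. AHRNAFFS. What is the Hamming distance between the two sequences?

2

Comparing position by position, 2 residues differ: 2 (N/H), 6 (L/F).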